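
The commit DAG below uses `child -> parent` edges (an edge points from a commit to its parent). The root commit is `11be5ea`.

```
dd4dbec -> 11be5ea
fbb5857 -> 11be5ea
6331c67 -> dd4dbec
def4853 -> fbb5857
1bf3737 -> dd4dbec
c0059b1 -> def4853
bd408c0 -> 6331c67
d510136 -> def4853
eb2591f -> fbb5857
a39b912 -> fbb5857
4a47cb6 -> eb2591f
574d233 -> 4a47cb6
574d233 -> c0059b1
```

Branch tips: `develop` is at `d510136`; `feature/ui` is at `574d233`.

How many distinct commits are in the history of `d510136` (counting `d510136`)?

Walking parent pointers from d510136: reachable set = {11be5ea, d510136, def4853, fbb5857}.
That is 4 commits.

4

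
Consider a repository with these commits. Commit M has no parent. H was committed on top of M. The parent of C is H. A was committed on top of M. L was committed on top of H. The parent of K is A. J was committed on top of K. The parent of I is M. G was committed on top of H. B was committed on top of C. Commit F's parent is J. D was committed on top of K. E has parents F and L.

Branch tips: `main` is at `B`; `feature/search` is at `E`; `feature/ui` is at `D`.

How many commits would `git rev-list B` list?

Walking parent pointers from B: reachable set = {B, C, H, M}.
That is 4 commits.

4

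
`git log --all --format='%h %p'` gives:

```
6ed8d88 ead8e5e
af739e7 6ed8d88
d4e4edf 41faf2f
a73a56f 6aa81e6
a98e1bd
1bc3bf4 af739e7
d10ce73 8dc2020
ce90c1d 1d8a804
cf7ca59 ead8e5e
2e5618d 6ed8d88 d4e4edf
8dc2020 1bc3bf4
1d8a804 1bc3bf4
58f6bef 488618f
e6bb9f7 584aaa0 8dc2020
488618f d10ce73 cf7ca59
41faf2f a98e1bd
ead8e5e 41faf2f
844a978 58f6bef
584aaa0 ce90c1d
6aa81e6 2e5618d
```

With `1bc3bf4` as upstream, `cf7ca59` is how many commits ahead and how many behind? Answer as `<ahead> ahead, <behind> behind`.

1 ahead, 3 behind

Reachable from cf7ca59: {41faf2f, a98e1bd, cf7ca59, ead8e5e}.
Reachable from 1bc3bf4: {1bc3bf4, 41faf2f, 6ed8d88, a98e1bd, af739e7, ead8e5e}.
Only in cf7ca59's history (ahead): {cf7ca59} — 1.
Only in 1bc3bf4's history (behind): {1bc3bf4, 6ed8d88, af739e7} — 3.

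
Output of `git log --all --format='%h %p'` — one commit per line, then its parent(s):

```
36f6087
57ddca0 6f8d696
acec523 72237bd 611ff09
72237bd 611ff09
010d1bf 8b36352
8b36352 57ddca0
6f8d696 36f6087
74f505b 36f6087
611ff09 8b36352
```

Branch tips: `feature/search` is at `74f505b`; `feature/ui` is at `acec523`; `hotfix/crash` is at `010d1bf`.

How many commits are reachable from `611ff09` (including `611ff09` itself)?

Walking parent pointers from 611ff09: reachable set = {36f6087, 57ddca0, 611ff09, 6f8d696, 8b36352}.
That is 5 commits.

5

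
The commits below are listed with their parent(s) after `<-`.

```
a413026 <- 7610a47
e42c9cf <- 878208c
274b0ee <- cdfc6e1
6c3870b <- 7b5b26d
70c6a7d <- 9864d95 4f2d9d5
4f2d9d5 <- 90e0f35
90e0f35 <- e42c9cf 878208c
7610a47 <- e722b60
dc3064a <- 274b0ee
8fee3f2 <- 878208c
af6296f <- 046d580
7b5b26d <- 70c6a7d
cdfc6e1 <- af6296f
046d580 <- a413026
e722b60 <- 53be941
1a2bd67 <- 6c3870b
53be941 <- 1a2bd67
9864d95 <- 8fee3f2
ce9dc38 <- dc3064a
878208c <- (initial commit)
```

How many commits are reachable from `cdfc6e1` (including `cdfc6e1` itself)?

Walking parent pointers from cdfc6e1: reachable set = {046d580, 1a2bd67, 4f2d9d5, 53be941, 6c3870b, 70c6a7d, 7610a47, 7b5b26d, 878208c, 8fee3f2, 90e0f35, 9864d95, a413026, af6296f, cdfc6e1, e42c9cf, e722b60}.
That is 17 commits.

17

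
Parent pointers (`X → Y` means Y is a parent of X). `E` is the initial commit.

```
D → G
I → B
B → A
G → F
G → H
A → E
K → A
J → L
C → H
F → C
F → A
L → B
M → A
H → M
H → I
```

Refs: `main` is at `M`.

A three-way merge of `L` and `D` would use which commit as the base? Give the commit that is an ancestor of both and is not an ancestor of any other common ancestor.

Ancestors of L: {A, B, E, L}.
Ancestors of D: {A, B, C, D, E, F, G, H, I, M}.
Common ancestors: {A, B, E}.
Among these, B is not an ancestor of any other common ancestor — it is the merge base.

B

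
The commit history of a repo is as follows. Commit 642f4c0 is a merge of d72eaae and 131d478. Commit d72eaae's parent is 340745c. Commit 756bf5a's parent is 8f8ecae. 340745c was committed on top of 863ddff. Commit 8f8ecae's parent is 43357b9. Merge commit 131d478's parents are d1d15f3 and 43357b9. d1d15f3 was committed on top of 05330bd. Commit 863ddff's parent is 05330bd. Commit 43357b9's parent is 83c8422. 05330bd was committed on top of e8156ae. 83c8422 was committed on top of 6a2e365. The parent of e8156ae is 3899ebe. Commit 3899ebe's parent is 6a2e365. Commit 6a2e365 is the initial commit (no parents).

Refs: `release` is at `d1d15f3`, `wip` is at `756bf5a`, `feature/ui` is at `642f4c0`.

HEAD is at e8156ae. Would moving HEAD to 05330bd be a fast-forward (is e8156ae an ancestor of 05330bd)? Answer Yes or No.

Yes

A fast-forward from e8156ae to 05330bd is possible iff e8156ae is an ancestor of 05330bd.
Ancestors of 05330bd: {05330bd, 3899ebe, 6a2e365, e8156ae}.
e8156ae is among them, so fast-forward is possible.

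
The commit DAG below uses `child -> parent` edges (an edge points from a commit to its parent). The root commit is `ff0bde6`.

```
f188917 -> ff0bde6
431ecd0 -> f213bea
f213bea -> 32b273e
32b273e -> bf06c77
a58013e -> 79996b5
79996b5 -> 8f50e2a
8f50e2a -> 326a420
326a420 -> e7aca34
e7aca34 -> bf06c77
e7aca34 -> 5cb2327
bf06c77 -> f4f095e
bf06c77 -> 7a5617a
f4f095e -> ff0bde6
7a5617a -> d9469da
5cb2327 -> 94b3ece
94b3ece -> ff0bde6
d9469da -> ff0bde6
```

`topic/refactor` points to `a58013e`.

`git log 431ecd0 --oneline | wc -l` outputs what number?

8

Walking parent pointers from 431ecd0: reachable set = {32b273e, 431ecd0, 7a5617a, bf06c77, d9469da, f213bea, f4f095e, ff0bde6}.
That is 8 commits.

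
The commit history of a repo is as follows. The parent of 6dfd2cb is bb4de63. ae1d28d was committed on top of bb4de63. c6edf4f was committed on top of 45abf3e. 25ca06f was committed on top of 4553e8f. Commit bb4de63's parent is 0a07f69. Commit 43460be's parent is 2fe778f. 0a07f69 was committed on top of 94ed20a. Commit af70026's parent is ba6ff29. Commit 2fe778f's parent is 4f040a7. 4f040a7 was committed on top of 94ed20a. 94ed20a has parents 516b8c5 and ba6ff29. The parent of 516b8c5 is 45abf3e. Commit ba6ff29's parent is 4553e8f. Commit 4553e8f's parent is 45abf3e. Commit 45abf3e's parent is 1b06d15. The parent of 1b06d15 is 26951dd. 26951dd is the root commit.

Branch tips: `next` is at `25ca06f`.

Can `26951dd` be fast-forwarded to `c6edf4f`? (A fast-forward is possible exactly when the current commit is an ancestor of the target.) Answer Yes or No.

Yes

A fast-forward from 26951dd to c6edf4f is possible iff 26951dd is an ancestor of c6edf4f.
Ancestors of c6edf4f: {1b06d15, 26951dd, 45abf3e, c6edf4f}.
26951dd is among them, so fast-forward is possible.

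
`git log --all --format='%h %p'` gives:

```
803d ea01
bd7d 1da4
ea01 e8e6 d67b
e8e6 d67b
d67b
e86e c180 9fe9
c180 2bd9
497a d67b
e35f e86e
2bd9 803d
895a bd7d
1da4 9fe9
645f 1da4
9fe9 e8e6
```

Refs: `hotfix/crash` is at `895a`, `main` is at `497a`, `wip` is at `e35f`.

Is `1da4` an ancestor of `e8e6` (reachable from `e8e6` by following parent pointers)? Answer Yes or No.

No

Ancestors of e8e6: {d67b, e8e6}.
1da4 is not in that set, so it is not an ancestor of e8e6.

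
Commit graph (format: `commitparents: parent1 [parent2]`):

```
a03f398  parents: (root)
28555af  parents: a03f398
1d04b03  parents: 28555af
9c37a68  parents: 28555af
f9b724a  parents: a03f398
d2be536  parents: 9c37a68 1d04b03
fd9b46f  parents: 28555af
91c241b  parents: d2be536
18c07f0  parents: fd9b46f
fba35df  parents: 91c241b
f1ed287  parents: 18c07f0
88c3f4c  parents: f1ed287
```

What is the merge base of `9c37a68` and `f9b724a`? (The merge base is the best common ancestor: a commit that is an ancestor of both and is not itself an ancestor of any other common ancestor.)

a03f398

Ancestors of 9c37a68: {28555af, 9c37a68, a03f398}.
Ancestors of f9b724a: {a03f398, f9b724a}.
Common ancestors: {a03f398}.
The only common ancestor is a03f398, so it is the merge base.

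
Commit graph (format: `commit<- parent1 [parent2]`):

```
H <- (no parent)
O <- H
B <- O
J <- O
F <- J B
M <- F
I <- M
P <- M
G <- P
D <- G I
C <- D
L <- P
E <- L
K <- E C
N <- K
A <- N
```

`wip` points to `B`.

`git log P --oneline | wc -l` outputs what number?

7

Walking parent pointers from P: reachable set = {B, F, H, J, M, O, P}.
That is 7 commits.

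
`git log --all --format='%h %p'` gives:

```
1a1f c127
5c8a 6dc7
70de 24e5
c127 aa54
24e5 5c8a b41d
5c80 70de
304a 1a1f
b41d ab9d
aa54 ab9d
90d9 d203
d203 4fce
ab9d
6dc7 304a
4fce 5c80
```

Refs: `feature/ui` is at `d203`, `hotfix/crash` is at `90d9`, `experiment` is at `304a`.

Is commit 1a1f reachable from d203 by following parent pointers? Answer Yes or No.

Ancestors of d203 (commits reachable by following parents): {1a1f, 24e5, 304a, 4fce, 5c80, 5c8a, 6dc7, 70de, aa54, ab9d, b41d, c127, d203}.
1a1f is in that set, so it is an ancestor of d203.

Yes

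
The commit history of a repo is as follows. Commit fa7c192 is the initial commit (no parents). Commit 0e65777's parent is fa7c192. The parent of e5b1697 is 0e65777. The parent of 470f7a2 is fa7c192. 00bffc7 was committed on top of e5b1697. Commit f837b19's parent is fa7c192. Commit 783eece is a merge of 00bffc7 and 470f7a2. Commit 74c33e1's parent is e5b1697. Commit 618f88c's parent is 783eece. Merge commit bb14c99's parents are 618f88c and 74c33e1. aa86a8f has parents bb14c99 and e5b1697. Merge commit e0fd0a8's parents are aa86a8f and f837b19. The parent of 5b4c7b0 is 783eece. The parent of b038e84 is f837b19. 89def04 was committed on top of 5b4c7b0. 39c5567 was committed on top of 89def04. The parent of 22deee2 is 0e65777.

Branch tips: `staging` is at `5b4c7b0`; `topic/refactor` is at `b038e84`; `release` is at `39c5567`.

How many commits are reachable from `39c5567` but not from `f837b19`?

8

Reachable from 39c5567: {00bffc7, 0e65777, 39c5567, 470f7a2, 5b4c7b0, 783eece, 89def04, e5b1697, fa7c192}.
Reachable from f837b19: {f837b19, fa7c192}.
In 39c5567's history but not f837b19's: {00bffc7, 0e65777, 39c5567, 470f7a2, 5b4c7b0, 783eece, 89def04, e5b1697} — 8 commits.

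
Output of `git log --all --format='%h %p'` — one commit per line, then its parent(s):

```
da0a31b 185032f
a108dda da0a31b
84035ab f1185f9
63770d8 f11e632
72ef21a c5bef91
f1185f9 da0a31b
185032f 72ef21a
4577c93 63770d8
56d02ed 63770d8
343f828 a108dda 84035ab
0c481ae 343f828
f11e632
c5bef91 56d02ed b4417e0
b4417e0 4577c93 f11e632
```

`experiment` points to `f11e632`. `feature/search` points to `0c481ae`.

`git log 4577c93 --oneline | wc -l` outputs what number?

3

Walking parent pointers from 4577c93: reachable set = {4577c93, 63770d8, f11e632}.
That is 3 commits.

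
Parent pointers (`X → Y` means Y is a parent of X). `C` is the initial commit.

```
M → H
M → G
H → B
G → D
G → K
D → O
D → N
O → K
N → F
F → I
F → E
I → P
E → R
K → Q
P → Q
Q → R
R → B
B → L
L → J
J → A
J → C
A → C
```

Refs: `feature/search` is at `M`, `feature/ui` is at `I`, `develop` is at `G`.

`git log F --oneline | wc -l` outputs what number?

11

Walking parent pointers from F: reachable set = {A, B, C, E, F, I, J, L, P, Q, R}.
That is 11 commits.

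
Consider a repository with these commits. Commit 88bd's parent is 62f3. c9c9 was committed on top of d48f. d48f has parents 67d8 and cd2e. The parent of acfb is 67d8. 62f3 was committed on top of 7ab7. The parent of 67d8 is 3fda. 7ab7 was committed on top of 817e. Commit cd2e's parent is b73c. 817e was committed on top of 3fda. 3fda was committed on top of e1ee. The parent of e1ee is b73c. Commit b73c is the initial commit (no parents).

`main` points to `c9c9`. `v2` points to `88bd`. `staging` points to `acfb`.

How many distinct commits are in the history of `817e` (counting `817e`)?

4

Walking parent pointers from 817e: reachable set = {3fda, 817e, b73c, e1ee}.
That is 4 commits.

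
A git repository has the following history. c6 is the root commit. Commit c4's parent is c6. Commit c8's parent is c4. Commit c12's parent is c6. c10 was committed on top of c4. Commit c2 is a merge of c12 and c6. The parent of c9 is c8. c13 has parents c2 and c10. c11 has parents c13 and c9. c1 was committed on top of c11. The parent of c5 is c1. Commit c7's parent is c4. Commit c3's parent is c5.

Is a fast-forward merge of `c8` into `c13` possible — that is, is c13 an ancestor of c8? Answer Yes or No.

No

A fast-forward from c13 to c8 is possible iff c13 is an ancestor of c8.
Ancestors of c8: {c4, c6, c8}.
c13 is not among them, so fast-forward is not possible.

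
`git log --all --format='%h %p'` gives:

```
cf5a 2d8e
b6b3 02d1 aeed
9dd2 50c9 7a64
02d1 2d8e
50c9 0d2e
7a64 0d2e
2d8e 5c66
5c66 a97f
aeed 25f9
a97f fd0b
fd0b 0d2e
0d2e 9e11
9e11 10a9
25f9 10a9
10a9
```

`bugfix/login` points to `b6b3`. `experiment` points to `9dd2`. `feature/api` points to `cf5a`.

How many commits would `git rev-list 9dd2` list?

Walking parent pointers from 9dd2: reachable set = {0d2e, 10a9, 50c9, 7a64, 9dd2, 9e11}.
That is 6 commits.

6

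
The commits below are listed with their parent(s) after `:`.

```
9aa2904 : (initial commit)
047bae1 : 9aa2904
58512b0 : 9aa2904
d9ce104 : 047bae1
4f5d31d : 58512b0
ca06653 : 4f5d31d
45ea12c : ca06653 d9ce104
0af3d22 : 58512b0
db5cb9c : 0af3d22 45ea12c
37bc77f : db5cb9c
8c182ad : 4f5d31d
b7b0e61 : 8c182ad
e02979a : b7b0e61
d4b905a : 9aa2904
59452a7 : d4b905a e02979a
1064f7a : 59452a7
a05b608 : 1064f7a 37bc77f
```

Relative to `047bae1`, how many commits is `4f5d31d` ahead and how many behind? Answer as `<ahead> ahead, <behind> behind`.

2 ahead, 1 behind

Reachable from 4f5d31d: {4f5d31d, 58512b0, 9aa2904}.
Reachable from 047bae1: {047bae1, 9aa2904}.
Only in 4f5d31d's history (ahead): {4f5d31d, 58512b0} — 2.
Only in 047bae1's history (behind): {047bae1} — 1.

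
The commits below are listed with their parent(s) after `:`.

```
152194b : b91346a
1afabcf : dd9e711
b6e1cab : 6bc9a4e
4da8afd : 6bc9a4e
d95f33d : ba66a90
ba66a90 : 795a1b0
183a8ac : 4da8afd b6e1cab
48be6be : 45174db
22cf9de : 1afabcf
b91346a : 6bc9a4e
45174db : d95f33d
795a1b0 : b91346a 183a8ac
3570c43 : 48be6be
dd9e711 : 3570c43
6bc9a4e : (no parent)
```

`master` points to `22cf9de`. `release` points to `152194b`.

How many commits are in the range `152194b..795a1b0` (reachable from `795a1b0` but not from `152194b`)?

4

Reachable from 795a1b0: {183a8ac, 4da8afd, 6bc9a4e, 795a1b0, b6e1cab, b91346a}.
Reachable from 152194b: {152194b, 6bc9a4e, b91346a}.
In 795a1b0's history but not 152194b's: {183a8ac, 4da8afd, 795a1b0, b6e1cab} — 4 commits.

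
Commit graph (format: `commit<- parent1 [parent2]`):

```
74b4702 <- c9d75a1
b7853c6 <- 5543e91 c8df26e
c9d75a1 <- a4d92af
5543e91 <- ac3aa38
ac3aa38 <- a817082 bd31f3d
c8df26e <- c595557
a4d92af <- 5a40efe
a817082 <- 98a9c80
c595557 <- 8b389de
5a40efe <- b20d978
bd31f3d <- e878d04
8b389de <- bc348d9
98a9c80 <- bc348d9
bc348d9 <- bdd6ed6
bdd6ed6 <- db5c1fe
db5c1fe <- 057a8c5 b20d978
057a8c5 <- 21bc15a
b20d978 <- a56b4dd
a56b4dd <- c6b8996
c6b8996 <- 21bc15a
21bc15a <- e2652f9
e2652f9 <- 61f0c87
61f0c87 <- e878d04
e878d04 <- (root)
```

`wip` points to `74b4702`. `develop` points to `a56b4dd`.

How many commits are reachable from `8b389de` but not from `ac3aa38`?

1

Reachable from 8b389de: {057a8c5, 21bc15a, 61f0c87, 8b389de, a56b4dd, b20d978, bc348d9, bdd6ed6, c6b8996, db5c1fe, e2652f9, e878d04}.
Reachable from ac3aa38: {057a8c5, 21bc15a, 61f0c87, 98a9c80, a56b4dd, a817082, ac3aa38, b20d978, bc348d9, bd31f3d, bdd6ed6, c6b8996, db5c1fe, e2652f9, e878d04}.
In 8b389de's history but not ac3aa38's: {8b389de} — 1 commit.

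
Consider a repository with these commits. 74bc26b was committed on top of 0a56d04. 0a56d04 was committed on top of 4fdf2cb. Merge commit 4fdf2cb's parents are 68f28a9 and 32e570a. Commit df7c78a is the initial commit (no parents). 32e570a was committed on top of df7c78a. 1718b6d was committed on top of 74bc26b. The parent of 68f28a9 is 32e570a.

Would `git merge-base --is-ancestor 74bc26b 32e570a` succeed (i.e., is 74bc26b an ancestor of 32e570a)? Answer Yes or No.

No

Ancestors of 32e570a: {32e570a, df7c78a}.
74bc26b is not in that set, so it is not an ancestor of 32e570a.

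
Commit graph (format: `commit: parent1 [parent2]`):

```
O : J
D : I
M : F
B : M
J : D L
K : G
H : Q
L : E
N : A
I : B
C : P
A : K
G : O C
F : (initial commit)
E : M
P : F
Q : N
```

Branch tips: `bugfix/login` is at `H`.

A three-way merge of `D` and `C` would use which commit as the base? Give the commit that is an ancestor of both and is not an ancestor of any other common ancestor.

F

Ancestors of D: {B, D, F, I, M}.
Ancestors of C: {C, F, P}.
Common ancestors: {F}.
The only common ancestor is F, so it is the merge base.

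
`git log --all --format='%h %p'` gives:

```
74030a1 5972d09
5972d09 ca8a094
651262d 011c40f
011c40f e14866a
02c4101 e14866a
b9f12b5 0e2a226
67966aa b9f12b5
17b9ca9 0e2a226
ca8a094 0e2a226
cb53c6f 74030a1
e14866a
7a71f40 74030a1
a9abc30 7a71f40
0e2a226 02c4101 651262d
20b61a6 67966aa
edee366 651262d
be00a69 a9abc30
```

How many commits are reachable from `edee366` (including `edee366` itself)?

4

Walking parent pointers from edee366: reachable set = {011c40f, 651262d, e14866a, edee366}.
That is 4 commits.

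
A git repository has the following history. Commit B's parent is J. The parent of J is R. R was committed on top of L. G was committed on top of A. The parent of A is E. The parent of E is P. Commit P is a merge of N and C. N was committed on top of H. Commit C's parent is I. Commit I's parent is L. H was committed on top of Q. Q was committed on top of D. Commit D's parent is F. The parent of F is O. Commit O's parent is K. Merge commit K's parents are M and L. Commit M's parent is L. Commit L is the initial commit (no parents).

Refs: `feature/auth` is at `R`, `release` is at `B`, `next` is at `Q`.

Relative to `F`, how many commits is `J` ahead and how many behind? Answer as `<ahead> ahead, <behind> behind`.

Reachable from J: {J, L, R}.
Reachable from F: {F, K, L, M, O}.
Only in J's history (ahead): {J, R} — 2.
Only in F's history (behind): {F, K, M, O} — 4.

2 ahead, 4 behind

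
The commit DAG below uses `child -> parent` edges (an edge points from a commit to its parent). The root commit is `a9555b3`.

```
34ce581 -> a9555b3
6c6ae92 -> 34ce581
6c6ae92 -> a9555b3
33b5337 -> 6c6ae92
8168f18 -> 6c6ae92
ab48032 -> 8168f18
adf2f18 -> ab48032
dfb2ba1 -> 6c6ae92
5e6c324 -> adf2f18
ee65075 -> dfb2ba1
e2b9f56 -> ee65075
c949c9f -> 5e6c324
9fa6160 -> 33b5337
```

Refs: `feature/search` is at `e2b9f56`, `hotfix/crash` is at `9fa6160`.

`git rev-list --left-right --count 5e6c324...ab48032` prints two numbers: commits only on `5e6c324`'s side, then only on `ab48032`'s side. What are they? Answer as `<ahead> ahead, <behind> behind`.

Reachable from 5e6c324: {34ce581, 5e6c324, 6c6ae92, 8168f18, a9555b3, ab48032, adf2f18}.
Reachable from ab48032: {34ce581, 6c6ae92, 8168f18, a9555b3, ab48032}.
Only in 5e6c324's history (ahead): {5e6c324, adf2f18} — 2.
Only in ab48032's history (behind): {} — 0.

2 ahead, 0 behind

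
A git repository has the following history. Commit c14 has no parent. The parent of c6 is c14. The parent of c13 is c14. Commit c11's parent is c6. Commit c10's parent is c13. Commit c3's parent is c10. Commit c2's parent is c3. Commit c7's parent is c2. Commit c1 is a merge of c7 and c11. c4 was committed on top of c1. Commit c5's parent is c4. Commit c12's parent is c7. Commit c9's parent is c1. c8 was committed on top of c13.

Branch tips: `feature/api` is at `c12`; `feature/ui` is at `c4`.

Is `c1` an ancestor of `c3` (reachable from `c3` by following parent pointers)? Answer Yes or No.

No

Ancestors of c3: {c10, c13, c14, c3}.
c1 is not in that set, so it is not an ancestor of c3.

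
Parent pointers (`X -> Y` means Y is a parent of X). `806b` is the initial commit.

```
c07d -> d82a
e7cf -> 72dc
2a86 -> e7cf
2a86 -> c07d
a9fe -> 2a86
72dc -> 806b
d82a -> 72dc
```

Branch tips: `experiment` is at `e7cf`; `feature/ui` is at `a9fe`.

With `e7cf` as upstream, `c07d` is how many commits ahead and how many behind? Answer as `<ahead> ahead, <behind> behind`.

2 ahead, 1 behind

Reachable from c07d: {72dc, 806b, c07d, d82a}.
Reachable from e7cf: {72dc, 806b, e7cf}.
Only in c07d's history (ahead): {c07d, d82a} — 2.
Only in e7cf's history (behind): {e7cf} — 1.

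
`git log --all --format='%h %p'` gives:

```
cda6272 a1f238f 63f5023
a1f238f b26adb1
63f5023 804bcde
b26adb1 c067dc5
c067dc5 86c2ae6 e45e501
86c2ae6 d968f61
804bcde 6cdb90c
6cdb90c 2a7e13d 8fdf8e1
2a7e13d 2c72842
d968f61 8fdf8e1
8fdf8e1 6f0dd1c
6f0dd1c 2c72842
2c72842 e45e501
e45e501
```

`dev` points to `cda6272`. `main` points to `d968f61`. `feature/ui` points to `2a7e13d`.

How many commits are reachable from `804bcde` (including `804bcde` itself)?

7

Walking parent pointers from 804bcde: reachable set = {2a7e13d, 2c72842, 6cdb90c, 6f0dd1c, 804bcde, 8fdf8e1, e45e501}.
That is 7 commits.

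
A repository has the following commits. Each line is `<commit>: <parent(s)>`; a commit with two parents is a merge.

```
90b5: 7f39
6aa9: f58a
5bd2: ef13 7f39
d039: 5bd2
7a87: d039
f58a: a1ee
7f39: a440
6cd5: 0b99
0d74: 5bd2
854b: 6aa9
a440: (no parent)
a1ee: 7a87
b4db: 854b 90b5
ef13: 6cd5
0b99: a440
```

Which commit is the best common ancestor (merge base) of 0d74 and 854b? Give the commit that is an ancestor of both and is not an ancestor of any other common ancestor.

Ancestors of 0d74: {0b99, 0d74, 5bd2, 6cd5, 7f39, a440, ef13}.
Ancestors of 854b: {0b99, 5bd2, 6aa9, 6cd5, 7a87, 7f39, 854b, a1ee, a440, d039, ef13, f58a}.
Common ancestors: {0b99, 5bd2, 6cd5, 7f39, a440, ef13}.
Among these, 5bd2 is not an ancestor of any other common ancestor — it is the merge base.

5bd2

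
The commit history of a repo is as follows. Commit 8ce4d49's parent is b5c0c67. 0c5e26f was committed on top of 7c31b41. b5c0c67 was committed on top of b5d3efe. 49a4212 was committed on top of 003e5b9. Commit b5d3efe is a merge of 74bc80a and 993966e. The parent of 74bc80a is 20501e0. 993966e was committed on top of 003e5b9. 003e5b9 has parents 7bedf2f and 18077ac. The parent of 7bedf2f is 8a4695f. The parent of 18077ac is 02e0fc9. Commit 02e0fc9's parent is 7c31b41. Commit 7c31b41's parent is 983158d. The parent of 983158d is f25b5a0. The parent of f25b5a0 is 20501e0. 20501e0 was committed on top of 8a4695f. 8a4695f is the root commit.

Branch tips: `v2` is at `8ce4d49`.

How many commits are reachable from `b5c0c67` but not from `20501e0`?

Reachable from b5c0c67: {003e5b9, 02e0fc9, 18077ac, 20501e0, 74bc80a, 7bedf2f, 7c31b41, 8a4695f, 983158d, 993966e, b5c0c67, b5d3efe, f25b5a0}.
Reachable from 20501e0: {20501e0, 8a4695f}.
In b5c0c67's history but not 20501e0's: {003e5b9, 02e0fc9, 18077ac, 74bc80a, 7bedf2f, 7c31b41, 983158d, 993966e, b5c0c67, b5d3efe, f25b5a0} — 11 commits.

11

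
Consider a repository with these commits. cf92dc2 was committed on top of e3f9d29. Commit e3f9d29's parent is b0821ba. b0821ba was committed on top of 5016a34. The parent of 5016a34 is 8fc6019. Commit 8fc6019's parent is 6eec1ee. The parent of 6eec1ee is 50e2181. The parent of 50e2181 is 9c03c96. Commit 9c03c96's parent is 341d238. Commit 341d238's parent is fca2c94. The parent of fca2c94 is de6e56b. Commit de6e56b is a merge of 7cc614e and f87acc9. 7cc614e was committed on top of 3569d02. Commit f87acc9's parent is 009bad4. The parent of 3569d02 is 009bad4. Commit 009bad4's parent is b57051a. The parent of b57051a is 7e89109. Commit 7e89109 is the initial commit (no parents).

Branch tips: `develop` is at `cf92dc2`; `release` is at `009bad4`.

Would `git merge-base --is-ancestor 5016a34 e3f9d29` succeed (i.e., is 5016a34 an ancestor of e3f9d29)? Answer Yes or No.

Ancestors of e3f9d29 (commits reachable by following parents): {009bad4, 341d238, 3569d02, 5016a34, 50e2181, 6eec1ee, 7cc614e, 7e89109, 8fc6019, 9c03c96, b0821ba, b57051a, de6e56b, e3f9d29, f87acc9, fca2c94}.
5016a34 is in that set, so it is an ancestor of e3f9d29.

Yes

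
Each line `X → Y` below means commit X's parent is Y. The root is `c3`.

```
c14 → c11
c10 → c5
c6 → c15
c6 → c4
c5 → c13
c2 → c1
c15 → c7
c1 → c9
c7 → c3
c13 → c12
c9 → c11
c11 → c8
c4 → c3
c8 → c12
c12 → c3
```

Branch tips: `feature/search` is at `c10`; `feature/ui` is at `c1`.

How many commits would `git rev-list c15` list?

Walking parent pointers from c15: reachable set = {c15, c3, c7}.
That is 3 commits.

3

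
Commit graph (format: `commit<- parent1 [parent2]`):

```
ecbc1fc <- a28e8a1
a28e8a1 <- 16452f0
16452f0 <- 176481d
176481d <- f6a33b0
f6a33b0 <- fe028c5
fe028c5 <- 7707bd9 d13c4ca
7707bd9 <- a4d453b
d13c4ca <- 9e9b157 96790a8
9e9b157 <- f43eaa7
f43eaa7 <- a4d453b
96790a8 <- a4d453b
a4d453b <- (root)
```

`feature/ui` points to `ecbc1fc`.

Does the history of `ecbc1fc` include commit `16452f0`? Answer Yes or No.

Yes

Ancestors of ecbc1fc (commits reachable by following parents): {16452f0, 176481d, 7707bd9, 96790a8, 9e9b157, a28e8a1, a4d453b, d13c4ca, ecbc1fc, f43eaa7, f6a33b0, fe028c5}.
16452f0 is in that set, so it is an ancestor of ecbc1fc.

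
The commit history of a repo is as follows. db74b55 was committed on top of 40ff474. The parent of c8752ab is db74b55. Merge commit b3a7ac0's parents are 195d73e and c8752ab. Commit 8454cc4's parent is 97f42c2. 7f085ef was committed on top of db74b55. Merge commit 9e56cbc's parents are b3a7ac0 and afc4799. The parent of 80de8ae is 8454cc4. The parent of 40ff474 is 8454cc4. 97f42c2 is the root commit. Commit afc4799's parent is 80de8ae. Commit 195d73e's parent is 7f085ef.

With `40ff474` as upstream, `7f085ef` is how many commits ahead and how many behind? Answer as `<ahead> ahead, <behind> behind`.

Reachable from 7f085ef: {40ff474, 7f085ef, 8454cc4, 97f42c2, db74b55}.
Reachable from 40ff474: {40ff474, 8454cc4, 97f42c2}.
Only in 7f085ef's history (ahead): {7f085ef, db74b55} — 2.
Only in 40ff474's history (behind): {} — 0.

2 ahead, 0 behind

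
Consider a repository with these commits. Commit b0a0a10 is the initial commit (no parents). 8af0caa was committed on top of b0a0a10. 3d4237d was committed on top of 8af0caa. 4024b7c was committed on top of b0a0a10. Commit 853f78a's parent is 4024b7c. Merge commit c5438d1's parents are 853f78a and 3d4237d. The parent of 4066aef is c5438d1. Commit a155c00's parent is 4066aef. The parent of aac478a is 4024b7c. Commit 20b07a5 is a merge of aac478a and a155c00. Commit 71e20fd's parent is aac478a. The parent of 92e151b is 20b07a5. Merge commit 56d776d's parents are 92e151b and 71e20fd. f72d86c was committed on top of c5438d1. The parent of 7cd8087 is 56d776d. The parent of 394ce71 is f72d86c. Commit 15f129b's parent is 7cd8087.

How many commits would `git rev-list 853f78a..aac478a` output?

1

Reachable from aac478a: {4024b7c, aac478a, b0a0a10}.
Reachable from 853f78a: {4024b7c, 853f78a, b0a0a10}.
In aac478a's history but not 853f78a's: {aac478a} — 1 commit.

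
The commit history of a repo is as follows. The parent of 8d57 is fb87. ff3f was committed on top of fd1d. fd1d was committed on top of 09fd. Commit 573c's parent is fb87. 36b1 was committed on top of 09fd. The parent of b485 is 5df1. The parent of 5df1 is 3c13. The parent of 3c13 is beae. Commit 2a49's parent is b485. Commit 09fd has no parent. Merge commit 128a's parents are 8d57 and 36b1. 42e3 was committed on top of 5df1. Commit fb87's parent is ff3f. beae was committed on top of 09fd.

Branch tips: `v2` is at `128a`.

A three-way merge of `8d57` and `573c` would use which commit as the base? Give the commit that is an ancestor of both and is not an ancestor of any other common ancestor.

Ancestors of 8d57: {09fd, 8d57, fb87, fd1d, ff3f}.
Ancestors of 573c: {09fd, 573c, fb87, fd1d, ff3f}.
Common ancestors: {09fd, fb87, fd1d, ff3f}.
Among these, fb87 is not an ancestor of any other common ancestor — it is the merge base.

fb87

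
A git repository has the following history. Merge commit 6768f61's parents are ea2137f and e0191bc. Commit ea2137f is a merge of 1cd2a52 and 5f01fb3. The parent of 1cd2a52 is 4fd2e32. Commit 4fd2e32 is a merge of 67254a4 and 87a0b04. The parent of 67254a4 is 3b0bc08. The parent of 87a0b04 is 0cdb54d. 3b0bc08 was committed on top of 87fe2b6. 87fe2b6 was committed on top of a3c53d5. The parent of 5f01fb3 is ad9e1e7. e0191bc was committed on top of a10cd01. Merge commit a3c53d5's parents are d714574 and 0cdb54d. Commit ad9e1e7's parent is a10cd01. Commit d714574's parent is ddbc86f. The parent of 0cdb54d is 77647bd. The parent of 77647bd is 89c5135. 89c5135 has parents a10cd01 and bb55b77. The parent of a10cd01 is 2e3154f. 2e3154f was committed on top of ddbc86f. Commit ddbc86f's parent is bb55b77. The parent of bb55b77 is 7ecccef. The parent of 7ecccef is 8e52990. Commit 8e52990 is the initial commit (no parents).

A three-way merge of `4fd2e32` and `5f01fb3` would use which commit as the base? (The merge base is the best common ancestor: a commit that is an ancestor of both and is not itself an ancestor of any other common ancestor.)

Ancestors of 4fd2e32: {0cdb54d, 2e3154f, 3b0bc08, 4fd2e32, 67254a4, 77647bd, 7ecccef, 87a0b04, 87fe2b6, 89c5135, 8e52990, a10cd01, a3c53d5, bb55b77, d714574, ddbc86f}.
Ancestors of 5f01fb3: {2e3154f, 5f01fb3, 7ecccef, 8e52990, a10cd01, ad9e1e7, bb55b77, ddbc86f}.
Common ancestors: {2e3154f, 7ecccef, 8e52990, a10cd01, bb55b77, ddbc86f}.
Among these, a10cd01 is not an ancestor of any other common ancestor — it is the merge base.

a10cd01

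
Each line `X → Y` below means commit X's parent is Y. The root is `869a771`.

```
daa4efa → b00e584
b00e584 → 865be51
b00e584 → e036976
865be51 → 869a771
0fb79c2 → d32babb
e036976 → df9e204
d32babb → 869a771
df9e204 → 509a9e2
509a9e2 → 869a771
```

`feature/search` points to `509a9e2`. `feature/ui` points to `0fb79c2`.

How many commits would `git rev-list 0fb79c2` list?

Walking parent pointers from 0fb79c2: reachable set = {0fb79c2, 869a771, d32babb}.
That is 3 commits.

3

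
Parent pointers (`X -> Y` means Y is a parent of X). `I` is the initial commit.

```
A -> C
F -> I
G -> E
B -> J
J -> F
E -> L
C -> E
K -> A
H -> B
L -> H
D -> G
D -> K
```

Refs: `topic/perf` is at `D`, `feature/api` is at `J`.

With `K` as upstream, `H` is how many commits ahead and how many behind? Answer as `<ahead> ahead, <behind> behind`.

Reachable from H: {B, F, H, I, J}.
Reachable from K: {A, B, C, E, F, H, I, J, K, L}.
Only in H's history (ahead): {} — 0.
Only in K's history (behind): {A, C, E, K, L} — 5.

0 ahead, 5 behind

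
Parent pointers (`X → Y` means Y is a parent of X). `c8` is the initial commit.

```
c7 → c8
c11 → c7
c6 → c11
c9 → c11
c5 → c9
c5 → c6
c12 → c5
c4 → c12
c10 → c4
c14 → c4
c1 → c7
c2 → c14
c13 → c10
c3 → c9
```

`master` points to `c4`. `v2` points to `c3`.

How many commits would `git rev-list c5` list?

Walking parent pointers from c5: reachable set = {c11, c5, c6, c7, c8, c9}.
That is 6 commits.

6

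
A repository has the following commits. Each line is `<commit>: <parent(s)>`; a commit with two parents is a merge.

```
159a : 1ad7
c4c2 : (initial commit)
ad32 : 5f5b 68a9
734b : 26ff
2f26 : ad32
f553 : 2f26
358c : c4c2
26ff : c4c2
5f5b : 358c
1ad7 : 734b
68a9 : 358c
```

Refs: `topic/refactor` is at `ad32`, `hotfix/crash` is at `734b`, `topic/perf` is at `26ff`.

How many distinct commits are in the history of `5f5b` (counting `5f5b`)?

Walking parent pointers from 5f5b: reachable set = {358c, 5f5b, c4c2}.
That is 3 commits.

3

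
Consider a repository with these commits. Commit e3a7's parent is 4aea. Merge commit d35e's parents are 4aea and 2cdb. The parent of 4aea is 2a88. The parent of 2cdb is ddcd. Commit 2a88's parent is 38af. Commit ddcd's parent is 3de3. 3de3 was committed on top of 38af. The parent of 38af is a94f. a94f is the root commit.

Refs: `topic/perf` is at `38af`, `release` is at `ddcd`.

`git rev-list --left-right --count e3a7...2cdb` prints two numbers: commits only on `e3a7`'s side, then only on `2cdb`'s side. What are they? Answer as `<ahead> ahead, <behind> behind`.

Reachable from e3a7: {2a88, 38af, 4aea, a94f, e3a7}.
Reachable from 2cdb: {2cdb, 38af, 3de3, a94f, ddcd}.
Only in e3a7's history (ahead): {2a88, 4aea, e3a7} — 3.
Only in 2cdb's history (behind): {2cdb, 3de3, ddcd} — 3.

3 ahead, 3 behind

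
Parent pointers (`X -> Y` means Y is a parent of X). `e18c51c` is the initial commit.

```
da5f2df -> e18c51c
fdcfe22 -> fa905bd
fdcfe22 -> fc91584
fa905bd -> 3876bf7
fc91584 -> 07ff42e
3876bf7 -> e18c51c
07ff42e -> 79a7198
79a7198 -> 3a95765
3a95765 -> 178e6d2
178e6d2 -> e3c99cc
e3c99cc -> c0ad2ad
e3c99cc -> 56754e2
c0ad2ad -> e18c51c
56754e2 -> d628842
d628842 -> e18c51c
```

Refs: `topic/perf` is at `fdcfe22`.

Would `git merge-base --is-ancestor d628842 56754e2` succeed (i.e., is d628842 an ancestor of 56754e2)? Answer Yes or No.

Ancestors of 56754e2 (commits reachable by following parents): {56754e2, d628842, e18c51c}.
d628842 is in that set, so it is an ancestor of 56754e2.

Yes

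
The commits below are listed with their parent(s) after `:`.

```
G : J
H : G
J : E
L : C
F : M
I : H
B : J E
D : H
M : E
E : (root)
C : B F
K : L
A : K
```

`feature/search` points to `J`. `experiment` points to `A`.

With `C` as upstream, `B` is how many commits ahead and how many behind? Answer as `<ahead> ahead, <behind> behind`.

0 ahead, 3 behind

Reachable from B: {B, E, J}.
Reachable from C: {B, C, E, F, J, M}.
Only in B's history (ahead): {} — 0.
Only in C's history (behind): {C, F, M} — 3.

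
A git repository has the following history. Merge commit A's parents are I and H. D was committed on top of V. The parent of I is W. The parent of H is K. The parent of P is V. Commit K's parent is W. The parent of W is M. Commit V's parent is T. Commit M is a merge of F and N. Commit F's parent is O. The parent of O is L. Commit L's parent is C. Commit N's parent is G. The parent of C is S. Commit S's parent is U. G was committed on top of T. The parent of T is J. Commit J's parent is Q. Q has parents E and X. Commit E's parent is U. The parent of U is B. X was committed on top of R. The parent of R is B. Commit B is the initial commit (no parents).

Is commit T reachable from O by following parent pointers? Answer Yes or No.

No

Ancestors of O: {B, C, L, O, S, U}.
T is not in that set, so it is not an ancestor of O.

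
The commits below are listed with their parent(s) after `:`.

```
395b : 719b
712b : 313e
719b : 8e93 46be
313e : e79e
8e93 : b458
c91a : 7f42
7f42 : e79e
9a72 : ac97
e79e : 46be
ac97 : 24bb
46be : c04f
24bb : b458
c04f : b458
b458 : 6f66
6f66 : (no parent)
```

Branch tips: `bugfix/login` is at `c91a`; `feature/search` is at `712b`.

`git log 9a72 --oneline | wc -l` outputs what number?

Walking parent pointers from 9a72: reachable set = {24bb, 6f66, 9a72, ac97, b458}.
That is 5 commits.

5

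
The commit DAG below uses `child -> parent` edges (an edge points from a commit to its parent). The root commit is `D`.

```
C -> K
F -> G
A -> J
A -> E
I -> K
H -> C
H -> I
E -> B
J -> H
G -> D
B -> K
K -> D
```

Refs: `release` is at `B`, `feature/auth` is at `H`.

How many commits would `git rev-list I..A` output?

6

Reachable from A: {A, B, C, D, E, H, I, J, K}.
Reachable from I: {D, I, K}.
In A's history but not I's: {A, B, C, E, H, J} — 6 commits.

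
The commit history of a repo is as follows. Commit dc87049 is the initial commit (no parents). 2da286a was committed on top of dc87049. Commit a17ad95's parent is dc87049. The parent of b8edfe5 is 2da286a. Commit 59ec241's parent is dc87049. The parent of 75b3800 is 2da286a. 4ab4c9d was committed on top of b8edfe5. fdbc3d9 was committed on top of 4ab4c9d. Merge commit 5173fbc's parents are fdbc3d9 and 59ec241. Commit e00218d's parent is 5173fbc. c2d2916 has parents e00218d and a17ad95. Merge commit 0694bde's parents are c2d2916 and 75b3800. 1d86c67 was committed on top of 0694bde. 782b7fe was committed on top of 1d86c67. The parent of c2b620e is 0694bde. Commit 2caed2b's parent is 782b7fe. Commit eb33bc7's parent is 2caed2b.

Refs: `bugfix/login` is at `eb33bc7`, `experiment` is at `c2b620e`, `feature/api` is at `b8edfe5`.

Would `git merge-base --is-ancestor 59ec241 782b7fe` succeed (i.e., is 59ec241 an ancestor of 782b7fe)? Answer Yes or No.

Yes

Ancestors of 782b7fe (commits reachable by following parents): {0694bde, 1d86c67, 2da286a, 4ab4c9d, 5173fbc, 59ec241, 75b3800, 782b7fe, a17ad95, b8edfe5, c2d2916, dc87049, e00218d, fdbc3d9}.
59ec241 is in that set, so it is an ancestor of 782b7fe.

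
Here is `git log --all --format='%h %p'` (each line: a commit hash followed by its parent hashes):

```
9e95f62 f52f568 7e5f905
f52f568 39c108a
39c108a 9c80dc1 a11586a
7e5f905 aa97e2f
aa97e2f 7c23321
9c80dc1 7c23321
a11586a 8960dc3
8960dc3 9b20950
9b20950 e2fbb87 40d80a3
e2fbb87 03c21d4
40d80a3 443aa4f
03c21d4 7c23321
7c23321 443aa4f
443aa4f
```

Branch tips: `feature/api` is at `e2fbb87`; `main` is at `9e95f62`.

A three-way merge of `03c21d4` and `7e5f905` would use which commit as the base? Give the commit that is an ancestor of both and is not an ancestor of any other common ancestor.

Ancestors of 03c21d4: {03c21d4, 443aa4f, 7c23321}.
Ancestors of 7e5f905: {443aa4f, 7c23321, 7e5f905, aa97e2f}.
Common ancestors: {443aa4f, 7c23321}.
Among these, 7c23321 is not an ancestor of any other common ancestor — it is the merge base.

7c23321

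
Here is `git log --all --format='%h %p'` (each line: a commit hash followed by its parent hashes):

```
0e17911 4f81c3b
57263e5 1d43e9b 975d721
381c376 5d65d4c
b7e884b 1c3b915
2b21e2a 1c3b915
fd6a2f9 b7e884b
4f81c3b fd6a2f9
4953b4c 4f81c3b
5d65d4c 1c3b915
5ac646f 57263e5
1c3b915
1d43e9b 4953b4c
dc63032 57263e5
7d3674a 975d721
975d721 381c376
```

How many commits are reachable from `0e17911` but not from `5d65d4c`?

Reachable from 0e17911: {0e17911, 1c3b915, 4f81c3b, b7e884b, fd6a2f9}.
Reachable from 5d65d4c: {1c3b915, 5d65d4c}.
In 0e17911's history but not 5d65d4c's: {0e17911, 4f81c3b, b7e884b, fd6a2f9} — 4 commits.

4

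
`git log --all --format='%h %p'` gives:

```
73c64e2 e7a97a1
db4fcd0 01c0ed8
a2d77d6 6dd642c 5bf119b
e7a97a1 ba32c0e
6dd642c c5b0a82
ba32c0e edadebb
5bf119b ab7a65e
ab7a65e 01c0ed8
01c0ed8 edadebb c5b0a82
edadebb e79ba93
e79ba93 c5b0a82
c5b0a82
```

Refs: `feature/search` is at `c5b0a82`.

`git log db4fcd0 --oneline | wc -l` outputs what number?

Walking parent pointers from db4fcd0: reachable set = {01c0ed8, c5b0a82, db4fcd0, e79ba93, edadebb}.
That is 5 commits.

5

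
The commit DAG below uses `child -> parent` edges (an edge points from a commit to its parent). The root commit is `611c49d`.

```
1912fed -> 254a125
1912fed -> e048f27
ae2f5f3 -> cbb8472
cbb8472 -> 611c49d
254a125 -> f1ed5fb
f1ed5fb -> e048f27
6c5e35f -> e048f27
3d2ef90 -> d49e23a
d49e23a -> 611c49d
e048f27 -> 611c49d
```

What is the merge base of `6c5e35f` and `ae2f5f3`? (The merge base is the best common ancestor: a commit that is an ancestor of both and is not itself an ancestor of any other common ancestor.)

Ancestors of 6c5e35f: {611c49d, 6c5e35f, e048f27}.
Ancestors of ae2f5f3: {611c49d, ae2f5f3, cbb8472}.
Common ancestors: {611c49d}.
The only common ancestor is 611c49d, so it is the merge base.

611c49d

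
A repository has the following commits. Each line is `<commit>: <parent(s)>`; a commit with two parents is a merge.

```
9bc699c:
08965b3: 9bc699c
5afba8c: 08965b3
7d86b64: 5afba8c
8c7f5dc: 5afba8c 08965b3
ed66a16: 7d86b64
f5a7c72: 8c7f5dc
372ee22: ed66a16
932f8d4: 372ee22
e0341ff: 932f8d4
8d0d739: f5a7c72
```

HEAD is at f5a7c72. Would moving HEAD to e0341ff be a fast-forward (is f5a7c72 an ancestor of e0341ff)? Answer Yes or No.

A fast-forward from f5a7c72 to e0341ff is possible iff f5a7c72 is an ancestor of e0341ff.
Ancestors of e0341ff: {08965b3, 372ee22, 5afba8c, 7d86b64, 932f8d4, 9bc699c, e0341ff, ed66a16}.
f5a7c72 is not among them, so fast-forward is not possible.

No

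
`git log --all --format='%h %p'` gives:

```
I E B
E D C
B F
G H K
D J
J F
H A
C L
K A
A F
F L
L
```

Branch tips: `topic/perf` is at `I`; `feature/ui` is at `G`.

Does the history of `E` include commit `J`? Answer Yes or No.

Ancestors of E (commits reachable by following parents): {C, D, E, F, J, L}.
J is in that set, so it is an ancestor of E.

Yes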